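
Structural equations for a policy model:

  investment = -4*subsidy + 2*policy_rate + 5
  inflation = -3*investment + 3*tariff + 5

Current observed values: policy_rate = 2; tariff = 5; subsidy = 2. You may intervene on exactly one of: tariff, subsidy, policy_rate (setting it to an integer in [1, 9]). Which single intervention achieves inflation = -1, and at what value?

Intervening on tariff: inflation = 3*tariff + 2. Reaching -1 requires tariff = -1, outside [1, 9].
Intervening on subsidy: inflation = 12*subsidy - 7. Reaching -1 requires subsidy = 1/2, not an integer.
Intervening on policy_rate: with other inputs at their observed values, inflation = -6*policy_rate + 29. Solving for -1 gives policy_rate = 5, within [1, 9].

set policy_rate = 5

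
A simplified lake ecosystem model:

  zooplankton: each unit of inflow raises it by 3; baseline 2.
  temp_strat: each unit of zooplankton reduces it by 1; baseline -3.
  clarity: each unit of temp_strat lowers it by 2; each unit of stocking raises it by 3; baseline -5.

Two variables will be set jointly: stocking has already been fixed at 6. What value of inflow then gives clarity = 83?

With stocking held at 6:
Substituting into the temp_strat equation gives temp_strat = -3*inflow - 5.
This gives clarity = 6*inflow + 23.
Solve 6*inflow + 23 = 83: inflow = (83 - 23) / 6 = 10.

inflow = 10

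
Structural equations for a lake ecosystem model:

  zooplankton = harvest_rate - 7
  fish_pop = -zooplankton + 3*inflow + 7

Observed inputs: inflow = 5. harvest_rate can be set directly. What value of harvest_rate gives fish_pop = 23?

harvest_rate = 6

Substituting into the fish_pop equation gives fish_pop = -harvest_rate + 29.
Solve -harvest_rate + 29 = 23: harvest_rate = (23 - 29) / -1 = 6.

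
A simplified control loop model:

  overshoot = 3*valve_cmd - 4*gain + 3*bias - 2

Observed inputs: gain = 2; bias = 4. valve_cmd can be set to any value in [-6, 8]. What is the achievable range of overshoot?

Substituting into the overshoot equation gives overshoot = 3*valve_cmd + 2.
Linear in valve_cmd, so extremes are at the endpoints: valve_cmd = -6 gives overshoot = -16; valve_cmd = 8 gives overshoot = 26.

-16 to 26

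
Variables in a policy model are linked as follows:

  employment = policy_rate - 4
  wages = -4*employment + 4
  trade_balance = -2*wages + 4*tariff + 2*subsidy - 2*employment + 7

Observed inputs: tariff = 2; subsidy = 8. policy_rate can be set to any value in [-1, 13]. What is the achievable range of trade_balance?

-7 to 77

Substituting into the wages equation gives wages = -4*policy_rate + 20.
Substituting into the trade_balance equation gives trade_balance = 6*policy_rate - 1.
Linear in policy_rate, so extremes are at the endpoints: policy_rate = -1 gives trade_balance = -7; policy_rate = 13 gives trade_balance = 77.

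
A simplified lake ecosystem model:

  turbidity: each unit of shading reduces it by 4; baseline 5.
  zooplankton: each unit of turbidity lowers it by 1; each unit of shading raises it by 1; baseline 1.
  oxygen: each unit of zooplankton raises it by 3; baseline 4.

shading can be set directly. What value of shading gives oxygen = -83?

Substituting into the zooplankton equation gives zooplankton = 5*shading - 4.
So oxygen = 15*shading - 8.
Solve 15*shading - 8 = -83: shading = (-83 + 8) / 15 = -5.

shading = -5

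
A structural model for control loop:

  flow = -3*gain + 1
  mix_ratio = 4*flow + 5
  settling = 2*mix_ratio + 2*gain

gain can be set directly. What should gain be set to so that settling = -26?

Substituting into the mix_ratio equation gives mix_ratio = -12*gain + 9.
settling becomes -22*gain + 18.
Solve -22*gain + 18 = -26: gain = (-26 - 18) / -22 = 2.

gain = 2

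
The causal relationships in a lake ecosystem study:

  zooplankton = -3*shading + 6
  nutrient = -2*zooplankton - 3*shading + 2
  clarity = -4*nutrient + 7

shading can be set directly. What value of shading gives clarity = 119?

shading = -6

Substituting into the nutrient equation gives nutrient = 3*shading - 10.
Substituting into the clarity equation gives clarity = -12*shading + 47.
Solve -12*shading + 47 = 119: shading = (119 - 47) / -12 = -6.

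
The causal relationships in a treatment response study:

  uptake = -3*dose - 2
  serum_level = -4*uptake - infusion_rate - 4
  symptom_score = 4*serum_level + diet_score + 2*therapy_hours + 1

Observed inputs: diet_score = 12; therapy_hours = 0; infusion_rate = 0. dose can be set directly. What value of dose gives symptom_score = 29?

dose = 0

Substituting into the serum_level equation gives serum_level = 12*dose + 4.
Substituting into the symptom_score equation gives symptom_score = 48*dose + 29.
Solve 48*dose + 29 = 29: dose = (29 - 29) / 48 = 0.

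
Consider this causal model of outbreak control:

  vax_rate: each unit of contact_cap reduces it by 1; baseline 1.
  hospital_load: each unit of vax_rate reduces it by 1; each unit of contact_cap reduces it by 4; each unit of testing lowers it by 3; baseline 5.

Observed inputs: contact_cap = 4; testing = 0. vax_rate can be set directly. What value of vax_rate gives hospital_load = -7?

Intervening on vax_rate fixes its value directly, overriding its dependence on contact_cap.
Substituting into the hospital_load equation gives hospital_load = -vax_rate - 11.
Solve -vax_rate - 11 = -7: vax_rate = (-7 + 11) / -1 = -4.

vax_rate = -4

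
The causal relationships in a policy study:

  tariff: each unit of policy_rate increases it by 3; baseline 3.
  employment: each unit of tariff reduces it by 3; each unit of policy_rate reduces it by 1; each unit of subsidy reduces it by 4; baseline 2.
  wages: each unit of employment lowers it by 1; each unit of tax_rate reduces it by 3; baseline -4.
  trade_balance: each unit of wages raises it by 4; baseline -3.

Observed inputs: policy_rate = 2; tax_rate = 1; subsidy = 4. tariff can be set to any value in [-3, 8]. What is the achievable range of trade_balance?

Intervening on tariff fixes its value directly, overriding its dependence on policy_rate.
Substituting into the employment equation gives employment = -3*tariff - 16.
Substituting into the wages equation gives wages = 3*tariff + 9.
trade_balance becomes 12*tariff + 33.
Linear in tariff, so extremes are at the endpoints: tariff = -3 gives trade_balance = -3; tariff = 8 gives trade_balance = 129.

-3 to 129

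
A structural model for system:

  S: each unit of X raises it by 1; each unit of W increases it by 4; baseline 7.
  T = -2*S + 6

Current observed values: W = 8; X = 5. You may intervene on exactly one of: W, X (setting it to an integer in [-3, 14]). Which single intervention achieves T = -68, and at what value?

set X = -2

Intervening on W: T = -8*W - 18. Reaching -68 requires W = 25/4, not an integer.
Intervening on X: with other inputs at their observed values, T = -2*X - 72. Solving for -68 gives X = -2, within [-3, 14].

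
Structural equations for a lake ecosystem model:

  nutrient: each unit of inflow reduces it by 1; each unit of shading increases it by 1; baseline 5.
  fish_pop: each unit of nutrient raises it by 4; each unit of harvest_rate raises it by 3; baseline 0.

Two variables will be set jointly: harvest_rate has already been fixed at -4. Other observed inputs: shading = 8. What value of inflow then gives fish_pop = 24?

With harvest_rate held at -4:
Substituting into the nutrient equation gives nutrient = -inflow + 13.
So fish_pop = -4*inflow + 40.
Solve -4*inflow + 40 = 24: inflow = (24 - 40) / -4 = 4.

inflow = 4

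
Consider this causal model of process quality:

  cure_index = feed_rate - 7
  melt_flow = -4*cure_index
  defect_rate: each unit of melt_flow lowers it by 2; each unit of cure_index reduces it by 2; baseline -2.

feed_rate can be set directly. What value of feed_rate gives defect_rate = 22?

Substituting into the melt_flow equation gives melt_flow = -4*feed_rate + 28.
This gives defect_rate = 6*feed_rate - 44.
Solve 6*feed_rate - 44 = 22: feed_rate = (22 + 44) / 6 = 11.

feed_rate = 11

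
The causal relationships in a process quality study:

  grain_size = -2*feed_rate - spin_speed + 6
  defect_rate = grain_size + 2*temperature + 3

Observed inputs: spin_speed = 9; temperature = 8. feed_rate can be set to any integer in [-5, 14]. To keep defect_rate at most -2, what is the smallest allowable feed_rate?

Substituting into the grain_size equation gives grain_size = -2*feed_rate - 3.
Substituting into the defect_rate equation gives defect_rate = -2*feed_rate + 16.
Require -2*feed_rate + 16 ≤ -2, so feed_rate ≥ 9.
The smallest integer in [-5, 14] satisfying this is 9.

feed_rate = 9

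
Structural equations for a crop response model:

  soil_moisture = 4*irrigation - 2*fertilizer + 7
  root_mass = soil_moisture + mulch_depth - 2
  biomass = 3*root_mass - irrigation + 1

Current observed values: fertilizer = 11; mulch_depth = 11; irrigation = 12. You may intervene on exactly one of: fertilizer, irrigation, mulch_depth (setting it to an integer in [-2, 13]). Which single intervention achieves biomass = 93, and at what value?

set irrigation = 10

Intervening on fertilizer: biomass = -6*fertilizer + 181. Reaching 93 requires fertilizer = 44/3, not an integer.
Intervening on irrigation: with other inputs at their observed values, biomass = 11*irrigation - 17. Solving for 93 gives irrigation = 10, within [-2, 13].
Intervening on mulch_depth: biomass = 3*mulch_depth + 82. Reaching 93 requires mulch_depth = 11/3, not an integer.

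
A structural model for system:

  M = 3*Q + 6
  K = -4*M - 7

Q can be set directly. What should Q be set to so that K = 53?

Substituting into the K equation gives K = -12*Q - 31.
Solve -12*Q - 31 = 53: Q = (53 + 31) / -12 = -7.

Q = -7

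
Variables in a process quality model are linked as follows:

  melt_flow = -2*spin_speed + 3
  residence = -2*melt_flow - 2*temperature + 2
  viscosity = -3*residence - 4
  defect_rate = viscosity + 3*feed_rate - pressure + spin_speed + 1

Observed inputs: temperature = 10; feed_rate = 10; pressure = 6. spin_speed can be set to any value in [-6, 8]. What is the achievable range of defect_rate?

5 to 159

Substituting into the residence equation gives residence = 4*spin_speed - 24.
Substituting into the viscosity equation gives viscosity = -12*spin_speed + 68.
This gives defect_rate = -11*spin_speed + 93.
Linear in spin_speed, so extremes are at the endpoints: spin_speed = -6 gives defect_rate = 159; spin_speed = 8 gives defect_rate = 5.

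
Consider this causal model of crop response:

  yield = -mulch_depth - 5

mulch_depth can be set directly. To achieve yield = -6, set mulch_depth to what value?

Solve -mulch_depth - 5 = -6: mulch_depth = (-6 + 5) / -1 = 1.

mulch_depth = 1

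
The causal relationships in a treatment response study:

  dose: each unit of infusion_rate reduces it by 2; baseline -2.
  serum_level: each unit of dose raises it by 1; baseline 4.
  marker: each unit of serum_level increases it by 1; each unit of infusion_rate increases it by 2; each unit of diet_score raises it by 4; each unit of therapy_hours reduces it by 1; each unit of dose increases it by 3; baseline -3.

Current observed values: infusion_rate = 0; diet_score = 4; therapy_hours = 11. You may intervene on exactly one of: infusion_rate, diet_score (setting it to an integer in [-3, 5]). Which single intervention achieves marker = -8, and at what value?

set infusion_rate = 1

Intervening on infusion_rate: with other inputs at their observed values, marker = -6*infusion_rate - 2. Solving for -8 gives infusion_rate = 1, within [-3, 5].
Intervening on diet_score: marker = 4*diet_score - 18. Reaching -8 requires diet_score = 5/2, not an integer.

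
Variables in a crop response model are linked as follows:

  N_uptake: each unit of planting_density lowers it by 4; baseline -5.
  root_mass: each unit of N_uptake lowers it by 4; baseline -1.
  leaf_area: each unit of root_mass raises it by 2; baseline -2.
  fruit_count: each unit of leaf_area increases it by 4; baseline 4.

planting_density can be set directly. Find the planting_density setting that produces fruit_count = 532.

Substituting into the root_mass equation gives root_mass = 16*planting_density + 19.
Substituting into the leaf_area equation gives leaf_area = 32*planting_density + 36.
Substituting into the fruit_count equation gives fruit_count = 128*planting_density + 148.
Solve 128*planting_density + 148 = 532: planting_density = (532 - 148) / 128 = 3.

planting_density = 3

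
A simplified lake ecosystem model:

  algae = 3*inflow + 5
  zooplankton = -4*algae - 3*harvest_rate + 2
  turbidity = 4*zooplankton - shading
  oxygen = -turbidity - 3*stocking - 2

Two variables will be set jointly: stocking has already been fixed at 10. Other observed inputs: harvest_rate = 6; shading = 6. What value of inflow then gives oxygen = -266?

inflow = -8

With stocking held at 10:
Substituting into the zooplankton equation gives zooplankton = -12*inflow - 36.
turbidity becomes -48*inflow - 150.
Substituting into the oxygen equation gives oxygen = 48*inflow + 118.
Solve 48*inflow + 118 = -266: inflow = (-266 - 118) / 48 = -8.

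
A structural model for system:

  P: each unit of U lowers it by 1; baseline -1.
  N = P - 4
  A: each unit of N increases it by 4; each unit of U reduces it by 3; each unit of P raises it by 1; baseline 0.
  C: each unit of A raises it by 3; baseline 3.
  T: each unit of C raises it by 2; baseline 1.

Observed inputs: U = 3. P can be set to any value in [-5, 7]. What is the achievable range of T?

-293 to 67

Intervening on P fixes its value directly, overriding its dependence on U.
Substituting into the A equation gives A = 5*P - 25.
C becomes 15*P - 72.
Substituting into the T equation gives T = 30*P - 143.
Linear in P, so extremes are at the endpoints: P = -5 gives T = -293; P = 7 gives T = 67.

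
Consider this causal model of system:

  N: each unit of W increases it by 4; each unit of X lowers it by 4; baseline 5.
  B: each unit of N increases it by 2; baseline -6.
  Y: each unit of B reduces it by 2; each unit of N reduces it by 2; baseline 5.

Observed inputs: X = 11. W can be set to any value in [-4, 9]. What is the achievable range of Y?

Substituting into the N equation gives N = 4*W - 39.
Substituting into the B equation gives B = 8*W - 84.
Y becomes -24*W + 251.
Linear in W, so extremes are at the endpoints: W = -4 gives Y = 347; W = 9 gives Y = 35.

35 to 347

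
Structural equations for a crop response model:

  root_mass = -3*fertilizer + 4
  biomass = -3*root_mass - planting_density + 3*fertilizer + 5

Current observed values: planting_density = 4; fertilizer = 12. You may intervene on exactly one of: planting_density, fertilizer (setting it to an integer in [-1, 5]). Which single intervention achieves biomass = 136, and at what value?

Intervening on planting_density: with other inputs at their observed values, biomass = -planting_density + 137. Solving for 136 gives planting_density = 1, within [-1, 5].
Intervening on fertilizer: biomass = 12*fertilizer - 11. Reaching 136 requires fertilizer = 49/4, not an integer.

set planting_density = 1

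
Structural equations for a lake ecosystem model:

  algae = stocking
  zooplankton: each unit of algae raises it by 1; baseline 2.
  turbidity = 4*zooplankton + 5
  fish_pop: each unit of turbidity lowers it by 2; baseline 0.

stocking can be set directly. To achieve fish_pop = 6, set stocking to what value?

Substituting into the zooplankton equation gives zooplankton = stocking + 2.
Substituting into the turbidity equation gives turbidity = 4*stocking + 13.
So fish_pop = -8*stocking - 26.
Solve -8*stocking - 26 = 6: stocking = (6 + 26) / -8 = -4.

stocking = -4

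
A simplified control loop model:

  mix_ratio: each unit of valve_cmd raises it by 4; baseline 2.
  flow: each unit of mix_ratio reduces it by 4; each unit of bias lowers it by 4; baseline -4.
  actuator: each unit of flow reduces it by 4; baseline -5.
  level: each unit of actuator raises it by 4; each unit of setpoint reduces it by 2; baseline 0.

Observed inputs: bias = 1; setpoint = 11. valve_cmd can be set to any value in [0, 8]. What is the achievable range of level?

Substituting into the flow equation gives flow = -16*valve_cmd - 16.
actuator becomes 64*valve_cmd + 59.
Substituting into the level equation gives level = 256*valve_cmd + 214.
Linear in valve_cmd, so extremes are at the endpoints: valve_cmd = 0 gives level = 214; valve_cmd = 8 gives level = 2262.

214 to 2262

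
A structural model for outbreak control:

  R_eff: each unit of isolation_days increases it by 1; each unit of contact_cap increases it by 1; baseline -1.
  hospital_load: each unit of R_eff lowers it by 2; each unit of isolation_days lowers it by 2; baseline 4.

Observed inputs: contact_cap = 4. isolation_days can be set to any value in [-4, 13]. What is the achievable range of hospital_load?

Substituting into the R_eff equation gives R_eff = isolation_days + 3.
Substituting into the hospital_load equation gives hospital_load = -4*isolation_days - 2.
Linear in isolation_days, so extremes are at the endpoints: isolation_days = -4 gives hospital_load = 14; isolation_days = 13 gives hospital_load = -54.

-54 to 14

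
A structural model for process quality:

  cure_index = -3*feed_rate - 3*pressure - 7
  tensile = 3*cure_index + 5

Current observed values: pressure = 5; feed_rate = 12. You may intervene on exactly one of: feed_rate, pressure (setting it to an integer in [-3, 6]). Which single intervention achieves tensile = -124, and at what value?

set pressure = 0

Intervening on feed_rate: tensile = -9*feed_rate - 61. Reaching -124 requires feed_rate = 7, outside [-3, 6].
Intervening on pressure: with other inputs at their observed values, tensile = -9*pressure - 124. Solving for -124 gives pressure = 0, within [-3, 6].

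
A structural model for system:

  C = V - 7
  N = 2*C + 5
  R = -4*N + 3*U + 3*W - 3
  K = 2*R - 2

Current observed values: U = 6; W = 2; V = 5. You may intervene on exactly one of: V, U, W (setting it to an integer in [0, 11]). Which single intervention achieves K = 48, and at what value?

Intervening on V: with other inputs at their observed values, K = -16*V + 112. Solving for 48 gives V = 4, within [0, 11].
Intervening on U: K = 6*U - 4. Reaching 48 requires U = 26/3, not an integer.
Intervening on W: K = 6*W + 20. Reaching 48 requires W = 14/3, not an integer.

set V = 4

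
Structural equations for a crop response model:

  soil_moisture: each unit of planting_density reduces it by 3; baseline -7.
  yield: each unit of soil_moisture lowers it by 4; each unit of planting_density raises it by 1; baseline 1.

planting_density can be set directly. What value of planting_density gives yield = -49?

planting_density = -6

Substituting into the yield equation gives yield = 13*planting_density + 29.
Solve 13*planting_density + 29 = -49: planting_density = (-49 - 29) / 13 = -6.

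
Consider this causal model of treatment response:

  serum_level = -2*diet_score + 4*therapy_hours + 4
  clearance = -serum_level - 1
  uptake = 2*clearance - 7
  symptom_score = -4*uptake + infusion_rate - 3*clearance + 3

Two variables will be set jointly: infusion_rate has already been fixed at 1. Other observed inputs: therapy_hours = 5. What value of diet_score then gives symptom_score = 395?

diet_score = -4

With infusion_rate held at 1:
Substituting into the serum_level equation gives serum_level = -2*diet_score + 24.
Substituting into the clearance equation gives clearance = 2*diet_score - 25.
So uptake = 4*diet_score - 57.
Substituting into the symptom_score equation gives symptom_score = -22*diet_score + 307.
Solve -22*diet_score + 307 = 395: diet_score = (395 - 307) / -22 = -4.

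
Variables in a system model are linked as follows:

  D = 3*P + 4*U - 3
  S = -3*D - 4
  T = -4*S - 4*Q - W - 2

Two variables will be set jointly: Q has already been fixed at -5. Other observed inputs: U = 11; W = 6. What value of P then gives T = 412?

With Q held at -5:
Substituting into the D equation gives D = 3*P + 41.
This gives S = -9*P - 127.
So T = 36*P + 520.
Solve 36*P + 520 = 412: P = (412 - 520) / 36 = -3.

P = -3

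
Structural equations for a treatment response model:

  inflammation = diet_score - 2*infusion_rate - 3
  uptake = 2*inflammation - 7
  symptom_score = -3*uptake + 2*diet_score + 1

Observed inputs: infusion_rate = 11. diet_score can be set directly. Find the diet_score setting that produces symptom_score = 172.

Substituting into the inflammation equation gives inflammation = diet_score - 25.
Substituting into the uptake equation gives uptake = 2*diet_score - 57.
This gives symptom_score = -4*diet_score + 172.
Solve -4*diet_score + 172 = 172: diet_score = (172 - 172) / -4 = 0.

diet_score = 0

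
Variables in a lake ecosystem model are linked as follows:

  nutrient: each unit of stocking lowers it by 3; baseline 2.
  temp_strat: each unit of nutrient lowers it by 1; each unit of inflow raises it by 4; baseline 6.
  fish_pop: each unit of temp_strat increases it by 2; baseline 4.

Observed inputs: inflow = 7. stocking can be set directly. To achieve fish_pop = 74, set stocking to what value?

stocking = 1

Substituting into the temp_strat equation gives temp_strat = 3*stocking + 32.
Substituting into the fish_pop equation gives fish_pop = 6*stocking + 68.
Solve 6*stocking + 68 = 74: stocking = (74 - 68) / 6 = 1.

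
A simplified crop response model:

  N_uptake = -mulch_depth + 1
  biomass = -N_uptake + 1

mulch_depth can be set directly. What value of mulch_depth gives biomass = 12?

mulch_depth = 12

Substituting into the biomass equation gives biomass = mulch_depth.
Solve mulch_depth = 12: mulch_depth = 12 / 1 = 12.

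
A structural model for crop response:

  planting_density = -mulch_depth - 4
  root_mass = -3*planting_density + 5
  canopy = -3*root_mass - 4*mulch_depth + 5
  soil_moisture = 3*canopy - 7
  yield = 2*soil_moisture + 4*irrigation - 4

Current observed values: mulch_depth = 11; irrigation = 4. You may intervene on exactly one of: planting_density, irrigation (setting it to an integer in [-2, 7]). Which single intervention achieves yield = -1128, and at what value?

set irrigation = 6

Intervening on planting_density: yield = 54*planting_density - 326. Reaching -1128 requires planting_density = -401/27, not an integer.
Intervening on irrigation: with other inputs at their observed values, yield = 4*irrigation - 1152. Solving for -1128 gives irrigation = 6, within [-2, 7].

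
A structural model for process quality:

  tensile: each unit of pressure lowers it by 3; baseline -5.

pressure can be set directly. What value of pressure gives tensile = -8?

Solve -3*pressure - 5 = -8: pressure = (-8 + 5) / -3 = 1.

pressure = 1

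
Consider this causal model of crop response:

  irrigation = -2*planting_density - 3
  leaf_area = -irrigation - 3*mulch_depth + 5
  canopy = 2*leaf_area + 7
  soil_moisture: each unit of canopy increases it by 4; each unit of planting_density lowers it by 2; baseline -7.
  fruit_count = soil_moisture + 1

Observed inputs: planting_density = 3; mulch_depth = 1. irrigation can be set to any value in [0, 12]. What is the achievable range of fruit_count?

-64 to 32

Intervening on irrigation fixes its value directly, overriding its dependence on planting_density.
Substituting into the leaf_area equation gives leaf_area = -irrigation + 2.
This gives canopy = -2*irrigation + 11.
This gives soil_moisture = -8*irrigation + 31.
Substituting into the fruit_count equation gives fruit_count = -8*irrigation + 32.
Linear in irrigation, so extremes are at the endpoints: irrigation = 0 gives fruit_count = 32; irrigation = 12 gives fruit_count = -64.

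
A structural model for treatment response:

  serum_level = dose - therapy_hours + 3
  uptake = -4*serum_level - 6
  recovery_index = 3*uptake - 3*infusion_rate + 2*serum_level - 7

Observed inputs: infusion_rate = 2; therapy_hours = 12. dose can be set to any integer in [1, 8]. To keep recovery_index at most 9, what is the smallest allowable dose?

dose = 5

Substituting into the serum_level equation gives serum_level = dose - 9.
So uptake = -4*dose + 30.
Substituting into the recovery_index equation gives recovery_index = -10*dose + 59.
Require -10*dose + 59 ≤ 9, so dose ≥ 5.
The smallest integer in [1, 8] satisfying this is 5.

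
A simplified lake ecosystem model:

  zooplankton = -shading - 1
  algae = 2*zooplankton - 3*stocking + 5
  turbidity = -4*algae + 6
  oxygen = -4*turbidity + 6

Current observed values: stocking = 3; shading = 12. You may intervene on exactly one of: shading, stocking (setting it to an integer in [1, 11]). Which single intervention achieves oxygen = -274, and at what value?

Intervening on shading: with other inputs at their observed values, oxygen = -32*shading - 114. Solving for -274 gives shading = 5, within [1, 11].
Intervening on stocking: oxygen = -48*stocking - 354. Reaching -274 requires stocking = -5/3, not an integer.

set shading = 5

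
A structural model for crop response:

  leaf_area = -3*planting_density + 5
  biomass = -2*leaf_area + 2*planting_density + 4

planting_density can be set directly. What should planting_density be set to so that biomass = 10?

Substituting into the biomass equation gives biomass = 8*planting_density - 6.
Solve 8*planting_density - 6 = 10: planting_density = (10 + 6) / 8 = 2.

planting_density = 2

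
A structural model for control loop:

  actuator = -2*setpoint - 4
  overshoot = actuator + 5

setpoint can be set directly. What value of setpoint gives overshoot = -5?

setpoint = 3

Substituting into the overshoot equation gives overshoot = -2*setpoint + 1.
Solve -2*setpoint + 1 = -5: setpoint = (-5 - 1) / -2 = 3.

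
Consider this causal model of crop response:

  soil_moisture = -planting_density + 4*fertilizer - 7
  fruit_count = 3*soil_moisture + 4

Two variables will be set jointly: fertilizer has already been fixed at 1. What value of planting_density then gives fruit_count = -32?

With fertilizer held at 1:
Substituting into the soil_moisture equation gives soil_moisture = -planting_density - 3.
Substituting into the fruit_count equation gives fruit_count = -3*planting_density - 5.
Solve -3*planting_density - 5 = -32: planting_density = (-32 + 5) / -3 = 9.

planting_density = 9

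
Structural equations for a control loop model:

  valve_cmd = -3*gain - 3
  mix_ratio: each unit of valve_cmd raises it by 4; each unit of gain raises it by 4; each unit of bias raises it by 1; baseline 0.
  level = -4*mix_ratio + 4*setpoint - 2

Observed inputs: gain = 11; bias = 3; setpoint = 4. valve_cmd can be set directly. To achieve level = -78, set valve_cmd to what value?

Intervening on valve_cmd fixes its value directly, overriding its dependence on gain.
Substituting into the mix_ratio equation gives mix_ratio = 4*valve_cmd + 47.
Substituting into the level equation gives level = -16*valve_cmd - 174.
Solve -16*valve_cmd - 174 = -78: valve_cmd = (-78 + 174) / -16 = -6.

valve_cmd = -6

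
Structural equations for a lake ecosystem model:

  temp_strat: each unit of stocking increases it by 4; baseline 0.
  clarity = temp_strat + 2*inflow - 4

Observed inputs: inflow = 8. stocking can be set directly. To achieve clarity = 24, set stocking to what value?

stocking = 3

Substituting into the clarity equation gives clarity = 4*stocking + 12.
Solve 4*stocking + 12 = 24: stocking = (24 - 12) / 4 = 3.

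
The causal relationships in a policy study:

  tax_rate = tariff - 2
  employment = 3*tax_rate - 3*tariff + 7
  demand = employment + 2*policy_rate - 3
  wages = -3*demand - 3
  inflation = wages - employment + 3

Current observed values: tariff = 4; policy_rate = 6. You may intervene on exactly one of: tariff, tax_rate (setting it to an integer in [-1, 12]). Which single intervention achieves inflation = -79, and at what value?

set tax_rate = 6

Intervening on tariff: the paths from tariff to inflation cancel (net effect zero), leaving inflation = -31; -79 is unreachable this way.
Intervening on tax_rate: with other inputs at their observed values, inflation = -12*tax_rate - 7. Solving for -79 gives tax_rate = 6, within [-1, 12].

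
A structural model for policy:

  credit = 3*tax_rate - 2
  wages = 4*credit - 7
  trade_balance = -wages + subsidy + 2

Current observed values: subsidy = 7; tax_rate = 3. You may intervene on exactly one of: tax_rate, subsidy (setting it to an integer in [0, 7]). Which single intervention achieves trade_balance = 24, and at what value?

Intervening on tax_rate: with other inputs at their observed values, trade_balance = -12*tax_rate + 24. Solving for 24 gives tax_rate = 0, within [0, 7].
Intervening on subsidy: trade_balance = subsidy - 19. Reaching 24 requires subsidy = 43, outside [0, 7].

set tax_rate = 0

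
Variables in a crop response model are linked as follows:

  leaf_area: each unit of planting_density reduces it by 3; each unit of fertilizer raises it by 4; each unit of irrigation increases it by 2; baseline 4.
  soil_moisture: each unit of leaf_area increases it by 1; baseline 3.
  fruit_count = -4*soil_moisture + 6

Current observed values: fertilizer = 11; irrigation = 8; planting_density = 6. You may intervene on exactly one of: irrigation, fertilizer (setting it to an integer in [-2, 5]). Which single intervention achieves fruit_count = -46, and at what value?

Intervening on irrigation: fruit_count = -8*irrigation - 126. Reaching -46 requires irrigation = -10, outside [-2, 5].
Intervening on fertilizer: with other inputs at their observed values, fruit_count = -16*fertilizer - 14. Solving for -46 gives fertilizer = 2, within [-2, 5].

set fertilizer = 2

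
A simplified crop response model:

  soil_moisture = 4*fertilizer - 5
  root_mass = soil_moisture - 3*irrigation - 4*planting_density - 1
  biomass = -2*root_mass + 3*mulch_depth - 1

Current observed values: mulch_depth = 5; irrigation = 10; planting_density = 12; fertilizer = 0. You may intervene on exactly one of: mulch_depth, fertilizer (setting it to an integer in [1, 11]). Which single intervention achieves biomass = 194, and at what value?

set mulch_depth = 9

Intervening on mulch_depth: with other inputs at their observed values, biomass = 3*mulch_depth + 167. Solving for 194 gives mulch_depth = 9, within [1, 11].
Intervening on fertilizer: biomass = -8*fertilizer + 182. Reaching 194 requires fertilizer = -3/2, not an integer.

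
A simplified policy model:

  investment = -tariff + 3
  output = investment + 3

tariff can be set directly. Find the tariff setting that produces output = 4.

Substituting into the output equation gives output = -tariff + 6.
Solve -tariff + 6 = 4: tariff = (4 - 6) / -1 = 2.

tariff = 2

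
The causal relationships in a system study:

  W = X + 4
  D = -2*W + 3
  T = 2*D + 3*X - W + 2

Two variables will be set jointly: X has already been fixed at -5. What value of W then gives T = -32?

With X held at -5:
Intervening on W fixes its value directly, overriding its dependence on X.
Substituting into the T equation gives T = -5*W - 7.
Solve -5*W - 7 = -32: W = (-32 + 7) / -5 = 5.

W = 5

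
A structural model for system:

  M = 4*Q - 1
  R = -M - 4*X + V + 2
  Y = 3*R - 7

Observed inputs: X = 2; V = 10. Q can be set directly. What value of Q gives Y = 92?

Q = -7

Substituting into the R equation gives R = -4*Q + 5.
Substituting into the Y equation gives Y = -12*Q + 8.
Solve -12*Q + 8 = 92: Q = (92 - 8) / -12 = -7.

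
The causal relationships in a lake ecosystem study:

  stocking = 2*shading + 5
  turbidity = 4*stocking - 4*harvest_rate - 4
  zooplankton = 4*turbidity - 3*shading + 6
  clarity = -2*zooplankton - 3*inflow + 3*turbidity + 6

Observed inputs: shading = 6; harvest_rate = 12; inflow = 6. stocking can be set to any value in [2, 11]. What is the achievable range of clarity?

Intervening on stocking fixes its value directly, overriding its dependence on shading.
Substituting into the turbidity equation gives turbidity = 4*stocking - 52.
zooplankton becomes 16*stocking - 220.
Substituting into the clarity equation gives clarity = -20*stocking + 272.
Linear in stocking, so extremes are at the endpoints: stocking = 2 gives clarity = 232; stocking = 11 gives clarity = 52.

52 to 232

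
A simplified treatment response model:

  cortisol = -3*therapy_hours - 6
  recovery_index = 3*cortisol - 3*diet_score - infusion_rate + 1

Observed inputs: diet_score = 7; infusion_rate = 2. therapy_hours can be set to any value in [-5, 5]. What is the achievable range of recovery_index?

Substituting into the recovery_index equation gives recovery_index = -9*therapy_hours - 40.
Linear in therapy_hours, so extremes are at the endpoints: therapy_hours = -5 gives recovery_index = 5; therapy_hours = 5 gives recovery_index = -85.

-85 to 5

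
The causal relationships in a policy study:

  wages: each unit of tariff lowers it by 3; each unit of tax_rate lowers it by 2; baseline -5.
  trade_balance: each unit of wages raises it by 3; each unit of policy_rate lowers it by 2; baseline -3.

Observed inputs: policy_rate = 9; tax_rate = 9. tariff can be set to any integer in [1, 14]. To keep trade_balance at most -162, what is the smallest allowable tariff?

tariff = 8

Substituting into the wages equation gives wages = -3*tariff - 23.
So trade_balance = -9*tariff - 90.
Require -9*tariff - 90 ≤ -162, so tariff ≥ 8.
The smallest integer in [1, 14] satisfying this is 8.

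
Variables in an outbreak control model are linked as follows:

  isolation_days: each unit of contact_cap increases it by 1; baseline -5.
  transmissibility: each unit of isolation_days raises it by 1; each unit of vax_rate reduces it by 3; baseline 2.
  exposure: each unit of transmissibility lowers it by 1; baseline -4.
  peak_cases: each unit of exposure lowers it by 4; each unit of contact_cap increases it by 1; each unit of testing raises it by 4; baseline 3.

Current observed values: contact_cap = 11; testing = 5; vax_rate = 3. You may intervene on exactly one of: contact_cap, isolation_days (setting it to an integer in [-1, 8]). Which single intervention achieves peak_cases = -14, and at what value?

Intervening on contact_cap: with other inputs at their observed values, peak_cases = 5*contact_cap - 9. Solving for -14 gives contact_cap = -1, within [-1, 8].
Intervening on isolation_days: peak_cases = 4*isolation_days + 22. Reaching -14 requires isolation_days = -9, outside [-1, 8].

set contact_cap = -1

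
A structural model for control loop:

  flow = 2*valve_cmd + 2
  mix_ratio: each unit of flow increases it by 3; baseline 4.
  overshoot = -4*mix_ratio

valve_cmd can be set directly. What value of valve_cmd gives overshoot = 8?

Substituting into the mix_ratio equation gives mix_ratio = 6*valve_cmd + 10.
So overshoot = -24*valve_cmd - 40.
Solve -24*valve_cmd - 40 = 8: valve_cmd = (8 + 40) / -24 = -2.

valve_cmd = -2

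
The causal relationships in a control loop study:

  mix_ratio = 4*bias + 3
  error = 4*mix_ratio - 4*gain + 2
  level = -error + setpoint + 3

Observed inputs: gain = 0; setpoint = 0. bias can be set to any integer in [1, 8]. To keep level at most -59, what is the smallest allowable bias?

bias = 3

Substituting into the error equation gives error = 16*bias + 14.
So level = -16*bias - 11.
Require -16*bias - 11 ≤ -59, so bias ≥ 3.
The smallest integer in [1, 8] satisfying this is 3.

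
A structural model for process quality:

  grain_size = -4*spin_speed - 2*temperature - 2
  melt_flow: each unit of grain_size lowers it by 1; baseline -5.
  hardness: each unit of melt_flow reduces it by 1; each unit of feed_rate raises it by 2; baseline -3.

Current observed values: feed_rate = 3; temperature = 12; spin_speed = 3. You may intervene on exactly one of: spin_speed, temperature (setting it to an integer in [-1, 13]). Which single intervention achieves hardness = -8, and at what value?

Intervening on spin_speed: hardness = -4*spin_speed - 18. Reaching -8 requires spin_speed = -5/2, not an integer.
Intervening on temperature: with other inputs at their observed values, hardness = -2*temperature - 6. Solving for -8 gives temperature = 1, within [-1, 13].

set temperature = 1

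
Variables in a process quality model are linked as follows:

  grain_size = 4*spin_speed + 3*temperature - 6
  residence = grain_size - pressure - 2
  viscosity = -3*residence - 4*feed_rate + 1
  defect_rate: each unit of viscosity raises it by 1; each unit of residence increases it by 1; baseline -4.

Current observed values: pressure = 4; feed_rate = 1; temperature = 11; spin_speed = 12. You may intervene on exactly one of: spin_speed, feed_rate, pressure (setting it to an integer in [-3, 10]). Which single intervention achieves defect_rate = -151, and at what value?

set pressure = 1

Intervening on spin_speed: defect_rate = -8*spin_speed - 49. Reaching -151 requires spin_speed = 51/4, not an integer.
Intervening on feed_rate: defect_rate = -4*feed_rate - 141. Reaching -151 requires feed_rate = 5/2, not an integer.
Intervening on pressure: with other inputs at their observed values, defect_rate = 2*pressure - 153. Solving for -151 gives pressure = 1, within [-3, 10].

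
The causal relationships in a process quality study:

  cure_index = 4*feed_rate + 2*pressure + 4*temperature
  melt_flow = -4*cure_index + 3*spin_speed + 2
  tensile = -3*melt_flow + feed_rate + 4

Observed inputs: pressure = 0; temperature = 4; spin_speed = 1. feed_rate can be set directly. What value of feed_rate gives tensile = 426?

Substituting into the cure_index equation gives cure_index = 4*feed_rate + 16.
Substituting into the melt_flow equation gives melt_flow = -16*feed_rate - 59.
This gives tensile = 49*feed_rate + 181.
Solve 49*feed_rate + 181 = 426: feed_rate = (426 - 181) / 49 = 5.

feed_rate = 5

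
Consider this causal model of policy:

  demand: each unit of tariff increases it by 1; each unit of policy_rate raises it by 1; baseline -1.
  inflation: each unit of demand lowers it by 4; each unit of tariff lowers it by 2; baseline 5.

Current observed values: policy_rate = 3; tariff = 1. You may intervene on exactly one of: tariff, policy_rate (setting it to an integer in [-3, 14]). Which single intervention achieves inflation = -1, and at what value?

Intervening on tariff: inflation = -6*tariff - 3. Reaching -1 requires tariff = -1/3, not an integer.
Intervening on policy_rate: with other inputs at their observed values, inflation = -4*policy_rate + 3. Solving for -1 gives policy_rate = 1, within [-3, 14].

set policy_rate = 1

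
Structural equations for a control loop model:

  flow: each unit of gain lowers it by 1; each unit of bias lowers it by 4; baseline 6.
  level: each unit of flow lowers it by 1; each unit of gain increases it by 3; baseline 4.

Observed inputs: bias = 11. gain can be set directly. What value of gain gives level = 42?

gain = 0

Substituting into the flow equation gives flow = -gain - 38.
Substituting into the level equation gives level = 4*gain + 42.
Solve 4*gain + 42 = 42: gain = (42 - 42) / 4 = 0.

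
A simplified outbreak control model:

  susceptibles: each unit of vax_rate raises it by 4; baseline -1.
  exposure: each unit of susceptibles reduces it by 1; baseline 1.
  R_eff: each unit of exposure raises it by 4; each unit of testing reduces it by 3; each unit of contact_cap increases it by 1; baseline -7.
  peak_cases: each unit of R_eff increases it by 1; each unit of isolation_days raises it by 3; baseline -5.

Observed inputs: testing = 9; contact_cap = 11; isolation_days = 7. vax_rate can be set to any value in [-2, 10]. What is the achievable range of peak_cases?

-159 to 33

Substituting into the exposure equation gives exposure = -4*vax_rate + 2.
Substituting into the R_eff equation gives R_eff = -16*vax_rate - 15.
Substituting into the peak_cases equation gives peak_cases = -16*vax_rate + 1.
Linear in vax_rate, so extremes are at the endpoints: vax_rate = -2 gives peak_cases = 33; vax_rate = 10 gives peak_cases = -159.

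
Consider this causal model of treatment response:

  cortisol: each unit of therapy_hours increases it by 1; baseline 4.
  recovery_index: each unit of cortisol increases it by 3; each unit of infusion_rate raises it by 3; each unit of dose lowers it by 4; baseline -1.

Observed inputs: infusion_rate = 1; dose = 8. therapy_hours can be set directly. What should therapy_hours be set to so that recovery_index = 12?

Substituting into the recovery_index equation gives recovery_index = 3*therapy_hours - 18.
Solve 3*therapy_hours - 18 = 12: therapy_hours = (12 + 18) / 3 = 10.

therapy_hours = 10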